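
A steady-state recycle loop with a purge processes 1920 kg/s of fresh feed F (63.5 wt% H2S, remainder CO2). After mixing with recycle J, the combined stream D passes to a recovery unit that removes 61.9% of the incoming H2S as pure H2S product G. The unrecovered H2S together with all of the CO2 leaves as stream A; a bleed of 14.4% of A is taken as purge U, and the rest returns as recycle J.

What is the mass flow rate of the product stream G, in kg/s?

H2S in D: m_A = 1920×0.635 + (1−0.144)·(1−0.619)·m_A, so m_A = 1219.2/0.6739 = 1809.3 kg/s.
Product G = 0.619×1809.3 = 1119.9 kg/s.

1120 kg/s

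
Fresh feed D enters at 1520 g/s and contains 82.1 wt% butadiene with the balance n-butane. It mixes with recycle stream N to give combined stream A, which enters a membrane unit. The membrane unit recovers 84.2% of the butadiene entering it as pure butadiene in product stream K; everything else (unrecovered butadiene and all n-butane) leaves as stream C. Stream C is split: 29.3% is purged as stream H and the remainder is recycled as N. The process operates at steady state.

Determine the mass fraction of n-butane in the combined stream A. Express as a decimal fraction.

n-butane enters only via D and leaves only via the purge: 1520×0.179 = 0.293×(n-butane in C), and the membrane unit passes all n-butane, so n-butane in A = n-butane in C = 928.6 g/s.
butadiene in A: m_A = 1520×0.821 + (1−0.293)·(1−0.842)·m_A, so m_A = 1247.9/0.8883 = 1404.9 g/s.
A = 1404.9 + 928.6 = 2333.5 g/s.
n-butane fraction in A = 928.6/2333.5 = 0.398.

0.398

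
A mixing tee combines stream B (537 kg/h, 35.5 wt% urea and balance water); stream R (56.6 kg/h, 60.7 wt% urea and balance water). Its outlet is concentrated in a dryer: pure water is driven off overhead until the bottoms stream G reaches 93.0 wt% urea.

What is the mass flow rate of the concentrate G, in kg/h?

urea entering = 537×0.355 + 56.6×0.607 = 224.99 kg/h.
All urea reports to G, so G = 224.99/0.930 = 241.93 kg/h.

241.9 kg/h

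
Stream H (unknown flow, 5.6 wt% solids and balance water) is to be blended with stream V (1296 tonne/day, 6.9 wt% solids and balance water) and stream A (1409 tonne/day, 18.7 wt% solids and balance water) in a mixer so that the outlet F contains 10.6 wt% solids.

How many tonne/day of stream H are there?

Let H be the unknown flow. Total out = 2705 + H.
solids balance: 352.91 + 0.056·H = 0.106·(2705 + H)
(0.056 − 0.106)·H = 0.106×2705 − 352.91 = -66.177
H = -66.177 / -0.050 = 1323.5 tonne/day

1324 tonne/day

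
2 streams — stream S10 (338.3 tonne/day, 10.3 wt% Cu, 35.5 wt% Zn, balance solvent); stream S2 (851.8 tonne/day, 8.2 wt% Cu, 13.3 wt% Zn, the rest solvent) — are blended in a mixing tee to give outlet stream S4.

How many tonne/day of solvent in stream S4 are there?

solvent out = solvent in = 338.3×0.542 + 851.8×0.785 = 852.02 tonne/day.

852 tonne/day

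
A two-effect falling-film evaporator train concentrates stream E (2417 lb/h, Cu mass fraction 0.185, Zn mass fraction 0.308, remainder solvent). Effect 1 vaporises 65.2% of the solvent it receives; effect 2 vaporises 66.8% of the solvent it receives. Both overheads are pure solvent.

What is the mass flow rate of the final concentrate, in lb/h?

1333 lb/h

solvent in feed = 2417×0.507 = 1225.4 lb/h.
After stage 1: solvent left = (1−0.652)×1225.4 = 426.45; stream total = 1618 lb/h.
After stage 2: solvent left = (1−0.668)×426.45 = 141.58; final concentrate = 1333.2 lb/h.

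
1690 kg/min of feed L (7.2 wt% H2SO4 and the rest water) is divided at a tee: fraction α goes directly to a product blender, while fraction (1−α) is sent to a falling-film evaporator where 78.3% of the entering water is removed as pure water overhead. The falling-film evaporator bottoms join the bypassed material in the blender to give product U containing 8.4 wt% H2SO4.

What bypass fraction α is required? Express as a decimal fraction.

0.803

All 1690×0.072 = 121.68 kg/min of H2SO4 reaches U, so U = 121.68/0.084 = 1448.6 kg/min and vapour = 241.43 kg/min.
The evaporator receives (1−α)·1690 of feed at 0.928 water and removes 0.783 of that water:
0.783×0.928×(1−α)×1690 = 241.43
(1−α) = 241.43/1228 = 0.1966;  α = 0.8034.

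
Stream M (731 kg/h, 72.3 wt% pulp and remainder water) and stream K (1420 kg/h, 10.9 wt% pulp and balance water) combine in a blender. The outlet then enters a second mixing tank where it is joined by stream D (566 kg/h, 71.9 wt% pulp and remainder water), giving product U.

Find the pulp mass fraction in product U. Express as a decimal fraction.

0.4013

Overall, product flow = 2717 kg/h.
pulp in = 731×0.723 + 1420×0.109 + 566×0.719 = 1090.2 kg/h.
pulp fraction in U = 0.4013.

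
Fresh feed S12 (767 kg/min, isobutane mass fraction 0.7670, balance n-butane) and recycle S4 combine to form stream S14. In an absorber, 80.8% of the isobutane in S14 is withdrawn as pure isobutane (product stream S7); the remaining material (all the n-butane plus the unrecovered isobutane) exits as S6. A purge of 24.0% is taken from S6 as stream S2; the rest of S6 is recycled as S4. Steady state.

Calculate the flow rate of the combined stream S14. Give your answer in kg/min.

n-butane enters only via S12 and leaves only via the purge: 767×0.233 = 0.240×(n-butane in S6), and the absorber passes all n-butane, so n-butane in S14 = n-butane in S6 = 744.63 kg/min.
isobutane in S14: m_A = 767×0.767 + (1−0.240)·(1−0.808)·m_A, so m_A = 588.29/0.8541 = 688.8 kg/min.
S14 = 688.8 + 744.63 = 1433.4 kg/min.

1433 kg/min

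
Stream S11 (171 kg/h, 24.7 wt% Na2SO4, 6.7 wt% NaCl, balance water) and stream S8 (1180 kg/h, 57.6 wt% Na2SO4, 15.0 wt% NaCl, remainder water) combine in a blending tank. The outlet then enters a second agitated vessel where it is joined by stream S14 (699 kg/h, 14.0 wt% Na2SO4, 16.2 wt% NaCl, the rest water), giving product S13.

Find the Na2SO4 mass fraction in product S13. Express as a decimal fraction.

Overall, product flow = 2050 kg/h.
Na2SO4 in = 171×0.247 + 1180×0.576 + 699×0.140 = 819.78 kg/h.
Na2SO4 fraction in S13 = 0.400.

0.400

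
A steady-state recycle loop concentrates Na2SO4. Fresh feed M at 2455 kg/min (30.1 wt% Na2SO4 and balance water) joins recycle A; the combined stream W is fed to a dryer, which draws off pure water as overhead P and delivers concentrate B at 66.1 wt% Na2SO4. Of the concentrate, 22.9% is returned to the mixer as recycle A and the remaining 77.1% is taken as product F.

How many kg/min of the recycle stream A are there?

Overall Na2SO4 balance (none leaves overhead): Na2SO4 in fresh feed = Na2SO4 in product, i.e. 2455×0.301 = (1−0.229)·B·0.661.
B = 738.95/(0.661×0.771) = 1450 kg/min.
Recycle A = 0.229×1450 = 332.05 kg/min.

332 kg/min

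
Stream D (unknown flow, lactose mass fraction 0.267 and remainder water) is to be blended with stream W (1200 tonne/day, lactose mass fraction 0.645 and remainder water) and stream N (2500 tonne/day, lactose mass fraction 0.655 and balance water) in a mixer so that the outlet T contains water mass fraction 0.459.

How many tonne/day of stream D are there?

1496 tonne/day

Let D be the unknown flow. Total out = 3700 + D.
water balance: 1288.5 + 0.733·D = 0.459·(3700 + D)
(0.733 − 0.459)·D = 0.459×3700 − 1288.5 = 409.8
D = 409.8 / 0.274 = 1495.6 tonne/day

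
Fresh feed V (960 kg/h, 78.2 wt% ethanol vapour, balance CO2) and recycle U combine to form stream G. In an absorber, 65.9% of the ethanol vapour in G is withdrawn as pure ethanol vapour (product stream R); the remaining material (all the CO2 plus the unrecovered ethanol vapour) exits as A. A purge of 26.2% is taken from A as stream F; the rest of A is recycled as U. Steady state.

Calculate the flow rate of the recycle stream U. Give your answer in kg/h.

CO2 enters only via V and leaves only via the purge: 960×0.218 = 0.262×(CO2 in A), and the absorber passes all CO2, so CO2 in G = CO2 in A = 798.78 kg/h.
ethanol vapour in G: m_A = 960×0.782 + (1−0.262)·(1−0.659)·m_A, so m_A = 750.72/0.7483 = 1003.2 kg/h.
A = (1−0.659)×1003.2 + 798.78 = 1140.9 kg/h.
Recycle U = (1−0.262)×1140.9 = 841.96 kg/h.

842 kg/h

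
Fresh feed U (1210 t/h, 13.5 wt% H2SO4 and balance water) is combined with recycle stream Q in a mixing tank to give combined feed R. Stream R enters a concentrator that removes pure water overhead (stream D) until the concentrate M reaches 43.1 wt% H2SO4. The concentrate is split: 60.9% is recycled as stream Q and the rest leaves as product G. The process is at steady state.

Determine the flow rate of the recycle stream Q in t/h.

590.3 t/h

Overall H2SO4 balance (none leaves overhead): H2SO4 in fresh feed = H2SO4 in product, i.e. 1210×0.135 = (1−0.609)·M·0.431.
M = 163.35/(0.431×0.391) = 969.32 t/h.
Recycle Q = 0.609×969.32 = 590.31 t/h.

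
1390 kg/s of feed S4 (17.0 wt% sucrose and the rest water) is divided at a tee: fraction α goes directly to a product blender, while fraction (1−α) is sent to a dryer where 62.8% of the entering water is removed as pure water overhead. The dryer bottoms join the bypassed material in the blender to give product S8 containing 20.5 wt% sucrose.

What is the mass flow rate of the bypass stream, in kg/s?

934.7 kg/s

All 1390×0.170 = 236.3 kg/s of sucrose reaches S8, so S8 = 236.3/0.205 = 1152.7 kg/s and vapour = 237.32 kg/s.
The evaporator receives (1−α)·1390 of feed at 0.830 water and removes 0.628 of that water:
0.628×0.830×(1−α)×1390 = 237.32
(1−α) = 237.32/724.52 = 0.3275;  α = 0.6725.
Bypass flow = 0.6725×1390 = 934.71 kg/s.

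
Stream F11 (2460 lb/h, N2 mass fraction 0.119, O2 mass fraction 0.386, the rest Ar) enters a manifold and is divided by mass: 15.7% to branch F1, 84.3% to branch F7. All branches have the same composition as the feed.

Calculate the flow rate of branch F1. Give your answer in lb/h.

386.2 lb/h

Branch F1 flow = 0.157×2460 = 386.22 lb/h.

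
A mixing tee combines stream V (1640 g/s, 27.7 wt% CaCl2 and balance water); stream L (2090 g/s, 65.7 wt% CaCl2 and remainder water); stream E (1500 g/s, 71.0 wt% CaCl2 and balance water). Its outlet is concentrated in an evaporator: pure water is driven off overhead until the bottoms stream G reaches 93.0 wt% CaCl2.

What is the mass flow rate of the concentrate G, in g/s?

3110 g/s

CaCl2 entering = 1640×0.277 + 2090×0.657 + 1500×0.710 = 2892.4 g/s.
All CaCl2 reports to G, so G = 2892.4/0.930 = 3110.1 g/s.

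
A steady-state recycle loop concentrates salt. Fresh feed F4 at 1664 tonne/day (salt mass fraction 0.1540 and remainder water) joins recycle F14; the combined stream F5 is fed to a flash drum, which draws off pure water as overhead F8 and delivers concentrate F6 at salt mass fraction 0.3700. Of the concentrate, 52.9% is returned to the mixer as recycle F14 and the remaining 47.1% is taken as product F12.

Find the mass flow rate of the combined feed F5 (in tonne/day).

2442 tonne/day

Overall salt balance (none leaves overhead): salt in fresh feed = salt in product, i.e. 1664×0.154 = (1−0.529)·F6·0.370.
F6 = 256.26/(0.370×0.471) = 1470.5 tonne/day.
Recycle F14 = 0.529×1470.5 = 777.87 tonne/day.
Combined feed F5 = 1664 + 777.87 = 2441.9 tonne/day.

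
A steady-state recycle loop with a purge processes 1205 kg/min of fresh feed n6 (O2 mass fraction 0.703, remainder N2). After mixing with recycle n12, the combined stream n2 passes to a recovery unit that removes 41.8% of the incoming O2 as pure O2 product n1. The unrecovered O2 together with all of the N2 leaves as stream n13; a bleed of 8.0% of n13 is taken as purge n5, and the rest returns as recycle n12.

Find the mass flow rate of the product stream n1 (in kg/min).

O2 in n2: m_A = 1205×0.703 + (1−0.080)·(1−0.418)·m_A, so m_A = 847.11/0.4646 = 1823.5 kg/min.
Product n1 = 0.418×1823.5 = 762.21 kg/min.

762.2 kg/min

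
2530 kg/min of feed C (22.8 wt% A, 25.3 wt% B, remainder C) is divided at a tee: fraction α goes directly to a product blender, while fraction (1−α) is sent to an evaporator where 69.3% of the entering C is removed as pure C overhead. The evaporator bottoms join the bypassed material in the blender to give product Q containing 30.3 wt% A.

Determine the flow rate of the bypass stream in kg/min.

All 2530×0.228 = 576.84 kg/min of A reaches Q, so Q = 576.84/0.303 = 1903.8 kg/min and vapour = 626.24 kg/min.
The evaporator receives (1−α)·2530 of feed at 0.519 C and removes 0.693 of that C:
0.693×0.519×(1−α)×2530 = 626.24
(1−α) = 626.24/909.96 = 0.6882;  α = 0.3118.
Bypass flow = 0.3118×2530 = 788.84 kg/min.

788.8 kg/min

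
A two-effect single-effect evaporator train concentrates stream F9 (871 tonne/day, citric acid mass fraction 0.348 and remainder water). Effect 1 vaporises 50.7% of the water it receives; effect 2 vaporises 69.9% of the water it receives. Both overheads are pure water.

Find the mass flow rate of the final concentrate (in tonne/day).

387.4 tonne/day

water in feed = 871×0.652 = 567.89 tonne/day.
After stage 1: water left = (1−0.507)×567.89 = 279.97; stream total = 583.08 tonne/day.
After stage 2: water left = (1−0.699)×279.97 = 84.271; final concentrate = 387.38 tonne/day.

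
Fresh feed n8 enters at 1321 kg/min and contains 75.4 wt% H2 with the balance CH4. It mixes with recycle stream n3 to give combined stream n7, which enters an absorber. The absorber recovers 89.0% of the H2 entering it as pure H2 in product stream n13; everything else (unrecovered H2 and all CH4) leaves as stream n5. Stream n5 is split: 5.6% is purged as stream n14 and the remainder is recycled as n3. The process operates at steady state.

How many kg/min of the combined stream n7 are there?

CH4 enters only via n8 and leaves only via the purge: 1321×0.246 = 0.056×(CH4 in n5), and the absorber passes all CH4, so CH4 in n7 = CH4 in n5 = 5803 kg/min.
H2 in n7: m_A = 1321×0.754 + (1−0.056)·(1−0.890)·m_A, so m_A = 996.03/0.8962 = 1111.4 kg/min.
n7 = 1111.4 + 5803 = 6914.4 kg/min.

6914 kg/min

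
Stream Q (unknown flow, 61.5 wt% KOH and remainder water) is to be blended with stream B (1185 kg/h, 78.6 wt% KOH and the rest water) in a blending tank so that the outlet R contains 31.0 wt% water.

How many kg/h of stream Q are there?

1517 kg/h

Let Q be the unknown flow. Total out = 1185 + Q.
water balance: 253.59 + 0.385·Q = 0.310·(1185 + Q)
(0.385 − 0.310)·Q = 0.310×1185 − 253.59 = 113.76
Q = 113.76 / 0.075 = 1516.8 kg/h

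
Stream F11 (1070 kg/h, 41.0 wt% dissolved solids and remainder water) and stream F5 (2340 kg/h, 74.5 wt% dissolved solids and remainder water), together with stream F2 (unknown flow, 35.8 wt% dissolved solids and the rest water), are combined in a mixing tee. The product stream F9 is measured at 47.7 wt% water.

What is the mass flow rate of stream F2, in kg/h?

2416 kg/h

Let F2 be the unknown flow. Total out = 3410 + F2.
water balance: 1228 + 0.642·F2 = 0.477·(3410 + F2)
(0.642 − 0.477)·F2 = 0.477×3410 − 1228 = 398.57
F2 = 398.57 / 0.165 = 2415.6 kg/h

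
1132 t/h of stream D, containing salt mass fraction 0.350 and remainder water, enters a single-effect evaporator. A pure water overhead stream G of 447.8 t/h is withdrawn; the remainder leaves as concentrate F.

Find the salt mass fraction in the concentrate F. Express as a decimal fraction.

0.579

salt is not removed: 1132×0.350 = 396.2 t/h of salt enters F.
Concentrate = 1132 − 447.8 = 684.2 t/h.
Mass fraction = 396.2/684.2 = 0.579.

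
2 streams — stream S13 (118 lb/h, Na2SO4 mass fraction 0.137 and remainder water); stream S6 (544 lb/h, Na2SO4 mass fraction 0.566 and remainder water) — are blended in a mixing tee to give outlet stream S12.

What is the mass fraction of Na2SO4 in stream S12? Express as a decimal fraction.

Total flow out = 118 + 544 = 662 lb/h.
Na2SO4 in = 118×0.137 + 544×0.566 = 324.07 lb/h.
Na2SO4 mass fraction in S12 = 324.07/662 = 0.490.

0.490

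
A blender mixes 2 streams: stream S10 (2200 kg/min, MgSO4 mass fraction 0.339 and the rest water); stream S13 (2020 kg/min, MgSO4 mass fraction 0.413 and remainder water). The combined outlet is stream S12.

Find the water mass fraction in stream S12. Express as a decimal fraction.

Total flow out = 2200 + 2020 = 4220 kg/min.
water in = 2200×0.661 + 2020×0.587 = 2639.9 kg/min.
water mass fraction in S12 = 2639.9/4220 = 0.626.

0.626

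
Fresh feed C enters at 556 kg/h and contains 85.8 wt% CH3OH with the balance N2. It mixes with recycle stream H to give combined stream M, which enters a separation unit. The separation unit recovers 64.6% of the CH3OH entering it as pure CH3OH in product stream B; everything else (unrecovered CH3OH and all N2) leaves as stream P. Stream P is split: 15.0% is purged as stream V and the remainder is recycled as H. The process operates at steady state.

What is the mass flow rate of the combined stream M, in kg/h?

1209 kg/h

N2 enters only via C and leaves only via the purge: 556×0.142 = 0.150×(N2 in P), and the separation unit passes all N2, so N2 in M = N2 in P = 526.35 kg/h.
CH3OH in M: m_A = 556×0.858 + (1−0.150)·(1−0.646)·m_A, so m_A = 477.05/0.6991 = 682.37 kg/h.
M = 682.37 + 526.35 = 1208.7 kg/h.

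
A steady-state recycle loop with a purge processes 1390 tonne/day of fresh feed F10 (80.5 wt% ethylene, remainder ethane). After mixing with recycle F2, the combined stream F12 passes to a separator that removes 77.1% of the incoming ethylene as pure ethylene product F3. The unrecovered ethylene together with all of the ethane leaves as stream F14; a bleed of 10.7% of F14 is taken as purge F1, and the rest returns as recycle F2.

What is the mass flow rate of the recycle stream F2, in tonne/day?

2550 tonne/day

ethane enters only via F10 and leaves only via the purge: 1390×0.195 = 0.107×(ethane in F14), and the separator passes all ethane, so ethane in F12 = ethane in F14 = 2533.2 tonne/day.
ethylene in F12: m_A = 1390×0.805 + (1−0.107)·(1−0.771)·m_A, so m_A = 1119/0.7955 = 1406.6 tonne/day.
F14 = (1−0.771)×1406.6 + 2533.2 = 2855.3 tonne/day.
Recycle F2 = (1−0.107)×2855.3 = 2549.8 tonne/day.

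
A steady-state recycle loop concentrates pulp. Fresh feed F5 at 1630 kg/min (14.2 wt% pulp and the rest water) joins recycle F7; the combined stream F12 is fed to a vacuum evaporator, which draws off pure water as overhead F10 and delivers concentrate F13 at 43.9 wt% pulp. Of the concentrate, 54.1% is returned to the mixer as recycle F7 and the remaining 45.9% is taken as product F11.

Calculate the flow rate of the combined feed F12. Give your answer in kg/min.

2251 kg/min

Overall pulp balance (none leaves overhead): pulp in fresh feed = pulp in product, i.e. 1630×0.142 = (1−0.541)·F13·0.439.
F13 = 231.46/(0.439×0.459) = 1148.7 kg/min.
Recycle F7 = 0.541×1148.7 = 621.44 kg/min.
Combined feed F12 = 1630 + 621.44 = 2251.4 kg/min.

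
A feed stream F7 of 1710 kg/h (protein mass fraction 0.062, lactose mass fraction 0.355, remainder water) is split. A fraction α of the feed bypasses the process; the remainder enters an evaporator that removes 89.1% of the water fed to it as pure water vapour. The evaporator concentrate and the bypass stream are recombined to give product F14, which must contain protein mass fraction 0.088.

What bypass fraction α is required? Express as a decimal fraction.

All 1710×0.062 = 106.02 kg/h of protein reaches F14, so F14 = 106.02/0.088 = 1204.8 kg/h and vapour = 505.23 kg/h.
The evaporator receives (1−α)·1710 of feed at 0.583 water and removes 0.891 of that water:
0.891×0.583×(1−α)×1710 = 505.23
(1−α) = 505.23/888.26 = 0.5688;  α = 0.4312.

0.431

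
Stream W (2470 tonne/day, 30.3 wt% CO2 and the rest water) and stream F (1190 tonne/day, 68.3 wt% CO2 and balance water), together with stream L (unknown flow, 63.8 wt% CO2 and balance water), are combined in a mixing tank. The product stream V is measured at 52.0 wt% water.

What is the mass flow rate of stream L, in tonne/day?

1238 tonne/day

Let L be the unknown flow. Total out = 3660 + L.
water balance: 2098.8 + 0.362·L = 0.520·(3660 + L)
(0.362 − 0.520)·L = 0.520×3660 − 2098.8 = -195.62
L = -195.62 / -0.158 = 1238.1 tonne/day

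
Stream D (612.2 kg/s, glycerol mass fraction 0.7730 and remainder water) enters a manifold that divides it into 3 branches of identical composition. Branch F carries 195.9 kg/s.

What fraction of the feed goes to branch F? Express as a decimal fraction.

0.320

Fraction to F = 195.9/612.2 = 0.3200.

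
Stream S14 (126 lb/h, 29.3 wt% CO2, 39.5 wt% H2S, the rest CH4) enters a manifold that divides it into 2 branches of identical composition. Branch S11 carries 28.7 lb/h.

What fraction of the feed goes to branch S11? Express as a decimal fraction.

0.228

Fraction to S11 = 28.7/126 = 0.2278.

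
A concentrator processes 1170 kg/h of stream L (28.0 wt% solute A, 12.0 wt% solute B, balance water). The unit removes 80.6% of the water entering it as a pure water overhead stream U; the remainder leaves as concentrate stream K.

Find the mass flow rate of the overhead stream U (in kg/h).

water entering = 1170×0.600 = 702 kg/h; overhead removed = 0.806×702 = 565.81 kg/h.

565.8 kg/h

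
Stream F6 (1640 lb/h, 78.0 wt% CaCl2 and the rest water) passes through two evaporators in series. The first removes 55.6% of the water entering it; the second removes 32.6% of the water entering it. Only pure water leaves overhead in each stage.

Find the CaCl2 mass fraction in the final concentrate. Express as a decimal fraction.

water in feed = 1640×0.220 = 360.8 lb/h.
After stage 1: water left = (1−0.556)×360.8 = 160.2; stream total = 1439.4 lb/h.
After stage 2: water left = (1−0.326)×160.2 = 107.97; final concentrate = 1387.2 lb/h.
CaCl2 fraction = 1279.2/1387.2 = 0.9222.

0.9222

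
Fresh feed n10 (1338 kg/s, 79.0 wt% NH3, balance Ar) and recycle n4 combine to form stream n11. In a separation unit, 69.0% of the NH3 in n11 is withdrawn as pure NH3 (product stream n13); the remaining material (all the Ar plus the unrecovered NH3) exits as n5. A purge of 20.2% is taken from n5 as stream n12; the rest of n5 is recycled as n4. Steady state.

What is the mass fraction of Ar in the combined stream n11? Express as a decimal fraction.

0.498

Ar enters only via n10 and leaves only via the purge: 1338×0.210 = 0.202×(Ar in n5), and the separation unit passes all Ar, so Ar in n11 = Ar in n5 = 1391 kg/s.
NH3 in n11: m_A = 1338×0.790 + (1−0.202)·(1−0.690)·m_A, so m_A = 1057/0.7526 = 1404.5 kg/s.
n11 = 1404.5 + 1391 = 2795.4 kg/s.
Ar fraction in n11 = 1391/2795.4 = 0.498.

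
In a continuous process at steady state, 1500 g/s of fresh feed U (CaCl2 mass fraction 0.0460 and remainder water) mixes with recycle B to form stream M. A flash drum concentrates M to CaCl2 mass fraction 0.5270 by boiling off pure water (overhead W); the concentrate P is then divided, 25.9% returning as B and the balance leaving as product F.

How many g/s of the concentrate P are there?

Overall CaCl2 balance (none leaves overhead): CaCl2 in fresh feed = CaCl2 in product, i.e. 1500×0.046 = (1−0.259)·P·0.527.
P = 69/(0.527×0.741) = 176.69 g/s.

176.7 g/s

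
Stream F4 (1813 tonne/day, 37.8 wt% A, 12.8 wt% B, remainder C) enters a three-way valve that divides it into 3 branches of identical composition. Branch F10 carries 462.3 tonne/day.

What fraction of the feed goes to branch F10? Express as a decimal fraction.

Fraction to F10 = 462.3/1813 = 0.2550.

0.255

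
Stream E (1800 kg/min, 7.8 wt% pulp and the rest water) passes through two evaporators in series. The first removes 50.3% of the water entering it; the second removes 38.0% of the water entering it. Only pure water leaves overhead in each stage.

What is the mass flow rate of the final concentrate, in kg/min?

651.8 kg/min

water in feed = 1800×0.922 = 1659.6 kg/min.
After stage 1: water left = (1−0.503)×1659.6 = 824.82; stream total = 965.22 kg/min.
After stage 2: water left = (1−0.380)×824.82 = 511.39; final concentrate = 651.79 kg/min.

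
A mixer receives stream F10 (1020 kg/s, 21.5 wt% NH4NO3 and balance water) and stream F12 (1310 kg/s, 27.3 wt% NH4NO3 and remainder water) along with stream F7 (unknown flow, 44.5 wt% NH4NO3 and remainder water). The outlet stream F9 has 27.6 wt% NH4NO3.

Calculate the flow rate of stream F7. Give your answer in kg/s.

Let F7 be the unknown flow. Total out = 2330 + F7.
NH4NO3 balance: 576.93 + 0.445·F7 = 0.276·(2330 + F7)
(0.445 − 0.276)·F7 = 0.276×2330 − 576.93 = 66.15
F7 = 66.15 / 0.169 = 391.42 kg/s

391.4 kg/s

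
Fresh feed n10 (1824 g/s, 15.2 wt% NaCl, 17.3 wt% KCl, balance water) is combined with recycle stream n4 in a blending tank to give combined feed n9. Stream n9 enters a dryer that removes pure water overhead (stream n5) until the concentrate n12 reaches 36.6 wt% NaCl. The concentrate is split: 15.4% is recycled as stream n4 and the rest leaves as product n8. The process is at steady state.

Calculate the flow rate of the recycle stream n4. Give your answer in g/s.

137.9 g/s

Overall NaCl balance (none leaves overhead): NaCl in fresh feed = NaCl in product, i.e. 1824×0.152 = (1−0.154)·n12·0.366.
n12 = 277.25/(0.366×0.846) = 895.4 g/s.
Recycle n4 = 0.154×895.4 = 137.89 g/s.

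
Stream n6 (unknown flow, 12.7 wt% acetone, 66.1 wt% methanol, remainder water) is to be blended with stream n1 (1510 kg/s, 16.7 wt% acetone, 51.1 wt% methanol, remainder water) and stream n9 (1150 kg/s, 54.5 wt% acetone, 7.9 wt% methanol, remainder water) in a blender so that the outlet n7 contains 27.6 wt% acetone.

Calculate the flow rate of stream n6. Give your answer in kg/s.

971.5 kg/s

Let n6 be the unknown flow. Total out = 2660 + n6.
acetone balance: 878.92 + 0.127·n6 = 0.276·(2660 + n6)
(0.127 − 0.276)·n6 = 0.276×2660 − 878.92 = -144.76
n6 = -144.76 / -0.149 = 971.54 kg/s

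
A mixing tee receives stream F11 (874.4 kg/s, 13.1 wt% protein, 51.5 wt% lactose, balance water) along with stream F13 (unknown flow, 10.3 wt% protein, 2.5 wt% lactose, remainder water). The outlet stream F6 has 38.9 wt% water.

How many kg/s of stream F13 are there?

Let F13 be the unknown flow. Total out = 874.4 + F13.
water balance: 309.54 + 0.872·F13 = 0.389·(874.4 + F13)
(0.872 − 0.389)·F13 = 0.389×874.4 − 309.54 = 30.604
F13 = 30.604 / 0.483 = 63.362 kg/s

63.36 kg/s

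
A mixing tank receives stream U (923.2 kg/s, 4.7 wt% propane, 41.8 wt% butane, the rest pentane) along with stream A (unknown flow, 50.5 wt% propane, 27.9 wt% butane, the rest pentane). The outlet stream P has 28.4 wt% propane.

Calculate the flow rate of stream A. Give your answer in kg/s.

990 kg/s

Let A be the unknown flow. Total out = 923.2 + A.
propane balance: 43.39 + 0.505·A = 0.284·(923.2 + A)
(0.505 − 0.284)·A = 0.284×923.2 − 43.39 = 218.8
A = 218.8 / 0.221 = 990.04 kg/s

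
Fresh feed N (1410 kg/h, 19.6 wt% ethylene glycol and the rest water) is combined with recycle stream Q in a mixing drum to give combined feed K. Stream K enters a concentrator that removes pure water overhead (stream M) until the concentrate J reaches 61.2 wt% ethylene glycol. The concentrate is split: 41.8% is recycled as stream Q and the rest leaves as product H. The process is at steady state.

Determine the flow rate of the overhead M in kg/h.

958.4 kg/h

Overall ethylene glycol balance (none leaves overhead): ethylene glycol in fresh feed = ethylene glycol in product, i.e. 1410×0.196 = (1−0.418)·J·0.612.
J = 276.36/(0.612×0.582) = 775.89 kg/h.
Recycle Q = 0.418×775.89 = 324.32 kg/h.
Combined feed K = 1410 + 324.32 = 1734.3 kg/h.
Overhead M = K − J = 1734.3 − 775.89 = 958.43 kg/h.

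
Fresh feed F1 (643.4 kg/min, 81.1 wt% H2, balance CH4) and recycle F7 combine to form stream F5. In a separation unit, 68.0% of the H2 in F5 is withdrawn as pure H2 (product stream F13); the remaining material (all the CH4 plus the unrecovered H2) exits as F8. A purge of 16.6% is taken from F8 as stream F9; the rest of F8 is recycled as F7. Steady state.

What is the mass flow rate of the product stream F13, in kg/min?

484 kg/min

H2 in F5: m_A = 643.4×0.811 + (1−0.166)·(1−0.680)·m_A, so m_A = 521.8/0.7331 = 711.75 kg/min.
Product F13 = 0.680×711.75 = 483.99 kg/min.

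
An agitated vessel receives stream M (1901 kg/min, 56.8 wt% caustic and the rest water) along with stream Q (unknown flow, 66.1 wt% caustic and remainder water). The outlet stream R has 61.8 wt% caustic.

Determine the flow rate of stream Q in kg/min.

2210 kg/min

Let Q be the unknown flow. Total out = 1901 + Q.
caustic balance: 1079.8 + 0.661·Q = 0.618·(1901 + Q)
(0.661 − 0.618)·Q = 0.618×1901 − 1079.8 = 95.05
Q = 95.05 / 0.043 = 2210.5 kg/min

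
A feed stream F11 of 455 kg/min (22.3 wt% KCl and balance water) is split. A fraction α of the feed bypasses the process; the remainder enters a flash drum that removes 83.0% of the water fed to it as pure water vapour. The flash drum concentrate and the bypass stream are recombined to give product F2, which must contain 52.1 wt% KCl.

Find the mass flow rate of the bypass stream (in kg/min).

51.46 kg/min

All 455×0.223 = 101.47 kg/min of KCl reaches F2, so F2 = 101.47/0.521 = 194.75 kg/min and vapour = 260.25 kg/min.
The evaporator receives (1−α)·455 of feed at 0.777 water and removes 0.830 of that water:
0.830×0.777×(1−α)×455 = 260.25
(1−α) = 260.25/293.43 = 0.8869;  α = 0.1131.
Bypass flow = 0.1131×455 = 51.456 kg/min.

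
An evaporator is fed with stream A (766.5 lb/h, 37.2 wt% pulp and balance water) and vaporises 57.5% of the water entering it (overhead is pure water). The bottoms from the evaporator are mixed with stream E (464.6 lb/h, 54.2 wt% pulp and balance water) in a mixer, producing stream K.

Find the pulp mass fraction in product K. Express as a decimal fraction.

Vapour removed = 0.575×0.628×766.5 = 276.78 lb/h; concentrate = 489.72 lb/h.
pulp reaching the mixer = 285.14 (from concentrate) + 464.6×0.542 = 536.95 lb/h.
Product flow = 489.72 + 464.6 = 954.32 lb/h; pulp fraction = 0.5627.

0.5627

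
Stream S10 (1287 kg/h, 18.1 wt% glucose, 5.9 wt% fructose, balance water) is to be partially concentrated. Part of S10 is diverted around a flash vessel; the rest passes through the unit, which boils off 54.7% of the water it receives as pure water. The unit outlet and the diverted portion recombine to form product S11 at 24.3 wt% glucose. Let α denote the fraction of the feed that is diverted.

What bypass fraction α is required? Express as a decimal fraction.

All 1287×0.181 = 232.95 kg/h of glucose reaches S11, so S11 = 232.95/0.243 = 958.63 kg/h and vapour = 328.37 kg/h.
The evaporator receives (1−α)·1287 of feed at 0.760 water and removes 0.547 of that water:
0.547×0.760×(1−α)×1287 = 328.37
(1−α) = 328.37/535.03 = 0.6137;  α = 0.3863.

0.386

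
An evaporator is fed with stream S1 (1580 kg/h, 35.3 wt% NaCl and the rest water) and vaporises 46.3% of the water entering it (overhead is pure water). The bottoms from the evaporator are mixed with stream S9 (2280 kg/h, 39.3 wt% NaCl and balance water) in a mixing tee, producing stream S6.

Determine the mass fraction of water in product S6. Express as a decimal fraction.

0.571

Vapour removed = 0.463×0.647×1580 = 473.31 kg/h; concentrate = 1106.7 kg/h.
water reaching the mixer = 548.95 (from concentrate) + 2280×0.607 = 1932.9 kg/h.
Product flow = 1106.7 + 2280 = 3386.7 kg/h; water fraction = 0.571.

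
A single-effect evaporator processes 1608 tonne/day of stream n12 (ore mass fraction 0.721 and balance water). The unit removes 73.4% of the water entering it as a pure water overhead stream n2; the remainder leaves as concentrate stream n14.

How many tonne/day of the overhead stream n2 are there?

water entering = 1608×0.279 = 448.63 tonne/day; overhead removed = 0.734×448.63 = 329.3 tonne/day.

329.3 tonne/day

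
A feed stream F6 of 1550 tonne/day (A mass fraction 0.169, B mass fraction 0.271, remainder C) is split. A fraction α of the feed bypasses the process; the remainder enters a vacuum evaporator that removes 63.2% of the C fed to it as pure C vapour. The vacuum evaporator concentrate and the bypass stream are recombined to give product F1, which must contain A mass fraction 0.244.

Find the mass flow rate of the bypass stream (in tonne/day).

203.8 tonne/day

All 1550×0.169 = 261.95 tonne/day of A reaches F1, so F1 = 261.95/0.244 = 1073.6 tonne/day and vapour = 476.43 tonne/day.
The evaporator receives (1−α)·1550 of feed at 0.560 C and removes 0.632 of that C:
0.632×0.560×(1−α)×1550 = 476.43
(1−α) = 476.43/548.58 = 0.8685;  α = 0.1315.
Bypass flow = 0.1315×1550 = 203.84 tonne/day.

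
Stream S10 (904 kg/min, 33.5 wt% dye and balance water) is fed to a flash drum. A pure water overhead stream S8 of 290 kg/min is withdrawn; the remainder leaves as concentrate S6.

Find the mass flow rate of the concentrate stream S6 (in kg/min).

Concentrate = 904 − 290 = 614 kg/min.

614 kg/min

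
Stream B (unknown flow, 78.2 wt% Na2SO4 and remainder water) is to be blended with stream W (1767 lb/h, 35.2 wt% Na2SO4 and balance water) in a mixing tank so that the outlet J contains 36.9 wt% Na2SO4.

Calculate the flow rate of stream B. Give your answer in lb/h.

Let B be the unknown flow. Total out = 1767 + B.
Na2SO4 balance: 621.98 + 0.782·B = 0.369·(1767 + B)
(0.782 − 0.369)·B = 0.369×1767 − 621.98 = 30.039
B = 30.039 / 0.413 = 72.734 lb/h

72.73 lb/h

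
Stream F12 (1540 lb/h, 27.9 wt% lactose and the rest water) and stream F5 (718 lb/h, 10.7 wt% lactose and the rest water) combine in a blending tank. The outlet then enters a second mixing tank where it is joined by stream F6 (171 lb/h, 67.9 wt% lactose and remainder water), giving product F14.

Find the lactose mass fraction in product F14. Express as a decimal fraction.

0.2563

Overall, product flow = 2429 lb/h.
lactose in = 1540×0.279 + 718×0.107 + 171×0.679 = 622.6 lb/h.
lactose fraction in F14 = 0.2563.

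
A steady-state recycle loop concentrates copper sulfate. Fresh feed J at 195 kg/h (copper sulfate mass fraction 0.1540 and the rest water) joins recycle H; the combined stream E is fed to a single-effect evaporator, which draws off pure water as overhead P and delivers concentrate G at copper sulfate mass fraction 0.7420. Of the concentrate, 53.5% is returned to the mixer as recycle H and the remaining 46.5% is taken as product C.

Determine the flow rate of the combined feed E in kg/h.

Overall copper sulfate balance (none leaves overhead): copper sulfate in fresh feed = copper sulfate in product, i.e. 195×0.154 = (1−0.535)·G·0.742.
G = 30.03/(0.742×0.465) = 87.036 kg/h.
Recycle H = 0.535×87.036 = 46.564 kg/h.
Combined feed E = 195 + 46.564 = 241.56 kg/h.

241.6 kg/h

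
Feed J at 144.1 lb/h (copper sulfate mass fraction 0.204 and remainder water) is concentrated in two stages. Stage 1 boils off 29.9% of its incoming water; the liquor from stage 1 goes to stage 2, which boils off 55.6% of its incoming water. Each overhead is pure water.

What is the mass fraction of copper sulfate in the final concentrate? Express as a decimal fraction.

0.452

water in feed = 144.1×0.796 = 114.7 lb/h.
After stage 1: water left = (1−0.299)×114.7 = 80.407; stream total = 109.8 lb/h.
After stage 2: water left = (1−0.556)×80.407 = 35.701; final concentrate = 65.097 lb/h.
copper sulfate fraction = 29.396/65.097 = 0.452.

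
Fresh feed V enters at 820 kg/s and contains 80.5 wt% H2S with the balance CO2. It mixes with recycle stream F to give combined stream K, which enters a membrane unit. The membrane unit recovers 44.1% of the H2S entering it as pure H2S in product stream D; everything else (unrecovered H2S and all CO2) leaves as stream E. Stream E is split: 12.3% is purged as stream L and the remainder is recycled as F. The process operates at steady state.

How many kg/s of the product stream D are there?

571.1 kg/s

H2S in K: m_A = 820×0.805 + (1−0.123)·(1−0.441)·m_A, so m_A = 660.1/0.5098 = 1294.9 kg/s.
Product D = 0.441×1294.9 = 571.06 kg/s.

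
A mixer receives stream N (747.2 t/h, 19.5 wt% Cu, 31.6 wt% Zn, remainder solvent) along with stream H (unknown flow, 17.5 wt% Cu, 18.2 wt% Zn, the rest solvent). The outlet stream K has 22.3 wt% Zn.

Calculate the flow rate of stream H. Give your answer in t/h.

Let H be the unknown flow. Total out = 747.2 + H.
Zn balance: 236.12 + 0.182·H = 0.223·(747.2 + H)
(0.182 − 0.223)·H = 0.223×747.2 − 236.12 = -69.49
H = -69.49 / -0.041 = 1694.9 t/h

1695 t/h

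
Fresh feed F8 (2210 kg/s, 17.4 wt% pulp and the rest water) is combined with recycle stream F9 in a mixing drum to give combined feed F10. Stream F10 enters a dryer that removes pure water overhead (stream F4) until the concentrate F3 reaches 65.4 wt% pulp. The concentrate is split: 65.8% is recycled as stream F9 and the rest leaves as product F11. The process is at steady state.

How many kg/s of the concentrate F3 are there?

Overall pulp balance (none leaves overhead): pulp in fresh feed = pulp in product, i.e. 2210×0.174 = (1−0.658)·F3·0.654.
F3 = 384.54/(0.654×0.342) = 1719.2 kg/s.

1719 kg/s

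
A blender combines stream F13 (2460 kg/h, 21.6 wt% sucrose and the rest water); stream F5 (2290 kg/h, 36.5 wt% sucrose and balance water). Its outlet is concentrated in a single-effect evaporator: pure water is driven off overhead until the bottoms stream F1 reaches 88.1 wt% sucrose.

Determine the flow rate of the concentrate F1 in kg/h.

sucrose entering = 2460×0.216 + 2290×0.365 = 1367.2 kg/h.
All sucrose reports to F1, so F1 = 1367.2/0.881 = 1551.9 kg/h.

1552 kg/h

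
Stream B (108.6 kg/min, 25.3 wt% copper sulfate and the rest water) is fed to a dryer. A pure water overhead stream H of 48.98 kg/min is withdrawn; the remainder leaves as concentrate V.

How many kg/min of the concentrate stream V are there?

Concentrate = 108.6 − 48.98 = 59.62 kg/min.

59.62 kg/min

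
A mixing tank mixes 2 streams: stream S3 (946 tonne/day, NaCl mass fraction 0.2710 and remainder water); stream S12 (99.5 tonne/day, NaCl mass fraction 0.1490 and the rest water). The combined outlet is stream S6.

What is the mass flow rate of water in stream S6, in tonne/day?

water out = water in = 946×0.729 + 99.5×0.851 = 774.31 tonne/day.

774.3 tonne/day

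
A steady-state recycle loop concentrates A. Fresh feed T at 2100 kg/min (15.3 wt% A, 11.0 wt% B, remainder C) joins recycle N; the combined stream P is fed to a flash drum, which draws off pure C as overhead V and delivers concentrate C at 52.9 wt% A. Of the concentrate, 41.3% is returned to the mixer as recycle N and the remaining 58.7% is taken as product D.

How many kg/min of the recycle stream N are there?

Overall A balance (none leaves overhead): A in fresh feed = A in product, i.e. 2100×0.153 = (1−0.413)·C·0.529.
C = 321.3/(0.529×0.587) = 1034.7 kg/min.
Recycle N = 0.413×1034.7 = 427.33 kg/min.

427.3 kg/min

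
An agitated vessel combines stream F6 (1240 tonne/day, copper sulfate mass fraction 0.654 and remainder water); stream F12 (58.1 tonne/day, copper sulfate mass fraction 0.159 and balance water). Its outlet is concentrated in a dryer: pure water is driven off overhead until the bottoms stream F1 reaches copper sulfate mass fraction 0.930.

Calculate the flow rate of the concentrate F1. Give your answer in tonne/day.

881.9 tonne/day

copper sulfate entering = 1240×0.654 + 58.1×0.159 = 820.2 tonne/day.
All copper sulfate reports to F1, so F1 = 820.2/0.930 = 881.93 tonne/day.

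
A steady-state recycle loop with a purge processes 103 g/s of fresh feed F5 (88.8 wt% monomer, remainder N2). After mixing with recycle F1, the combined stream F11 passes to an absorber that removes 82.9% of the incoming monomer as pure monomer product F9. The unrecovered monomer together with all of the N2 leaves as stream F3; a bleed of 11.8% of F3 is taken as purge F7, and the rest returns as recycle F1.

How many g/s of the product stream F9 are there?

89.29 g/s

monomer in F11: m_A = 103×0.888 + (1−0.118)·(1−0.829)·m_A, so m_A = 91.464/0.8492 = 107.71 g/s.
Product F9 = 0.829×107.71 = 89.291 g/s.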